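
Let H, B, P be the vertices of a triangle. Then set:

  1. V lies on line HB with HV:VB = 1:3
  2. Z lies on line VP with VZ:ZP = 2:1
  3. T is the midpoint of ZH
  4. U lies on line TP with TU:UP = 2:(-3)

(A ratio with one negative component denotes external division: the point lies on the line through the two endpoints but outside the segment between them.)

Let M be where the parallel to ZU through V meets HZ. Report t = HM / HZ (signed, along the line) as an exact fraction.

Assign H = (0, 0), B = (1, 0), P = (0, 1) — the answer is frame-independent, so this choice is without loss of generality.
1. V lies on line HB with HV:VB = 1:3 ⇒ V = (1/4, 0)
2. Z lies on line VP with VZ:ZP = 2:1 ⇒ Z = (1/12, 2/3)
3. T is the midpoint of ZH ⇒ T = (1/24, 1/3)
4. U lies on line TP with TU:UP = 2:(-3) ⇒ U = (1/8, -1)
through V parallel to ZU: direction (1/24, -5/3); meets HZ at M = (5/24, 5/3)
M = H + t·(Z−H) with t = 5/2

t = 5/2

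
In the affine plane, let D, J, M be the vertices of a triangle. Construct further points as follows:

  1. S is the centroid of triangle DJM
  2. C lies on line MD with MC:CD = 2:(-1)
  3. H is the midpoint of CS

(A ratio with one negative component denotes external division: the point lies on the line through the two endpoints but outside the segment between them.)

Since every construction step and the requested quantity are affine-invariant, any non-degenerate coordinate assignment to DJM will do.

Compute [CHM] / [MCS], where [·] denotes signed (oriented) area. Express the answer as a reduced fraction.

Work in coordinates with D = (0, 0), J = (1, 0), M = (0, 1).
1. S is the centroid of triangle DJM ⇒ S = (1/3, 1/3)
2. C lies on line MD with MC:CD = 2:(-1) ⇒ C = (0, -1)
3. H is the midpoint of CS ⇒ H = (1/6, -1/3)
2·[CHM] = 1/3, 2·[MCS] = 2/3
[CHM]:[MCS] = 1/3:2/3 = 1/2

[CHM]:[MCS] = 1/2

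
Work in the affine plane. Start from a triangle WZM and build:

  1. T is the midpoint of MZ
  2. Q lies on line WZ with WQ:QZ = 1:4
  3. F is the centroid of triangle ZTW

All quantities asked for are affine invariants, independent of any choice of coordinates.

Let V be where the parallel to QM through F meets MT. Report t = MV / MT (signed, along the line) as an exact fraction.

t = 5/6

Choose coordinates W = (0, 0), Z = (1, 0), M = (0, 1).
1. T is the midpoint of MZ ⇒ T = (1/2, 1/2)
2. Q lies on line WZ with WQ:QZ = 1:4 ⇒ Q = (1/5, 0)
3. F is the centroid of triangle ZTW ⇒ F = (1/2, 1/6)
through F parallel to QM: direction (-1/5, 1); meets MT at V = (5/12, 7/12)
V = M + t·(T−M) with t = 5/6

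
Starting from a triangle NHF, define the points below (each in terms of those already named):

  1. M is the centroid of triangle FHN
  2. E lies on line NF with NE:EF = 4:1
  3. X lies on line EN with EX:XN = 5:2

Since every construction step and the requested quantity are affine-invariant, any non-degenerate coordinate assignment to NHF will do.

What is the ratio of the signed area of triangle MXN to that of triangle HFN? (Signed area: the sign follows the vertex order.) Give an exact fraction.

[MXN]:[HFN] = 8/105

Assign N = (0, 0), H = (1, 0), F = (0, 1) — the answer is frame-independent, so this choice is without loss of generality.
1. M is the centroid of triangle FHN ⇒ M = (1/3, 1/3)
2. E lies on line NF with NE:EF = 4:1 ⇒ E = (0, 4/5)
3. X lies on line EN with EX:XN = 5:2 ⇒ X = (0, 8/35)
2·[MXN] = 8/105, 2·[HFN] = 1
[MXN]:[HFN] = 8/105:1 = 8/105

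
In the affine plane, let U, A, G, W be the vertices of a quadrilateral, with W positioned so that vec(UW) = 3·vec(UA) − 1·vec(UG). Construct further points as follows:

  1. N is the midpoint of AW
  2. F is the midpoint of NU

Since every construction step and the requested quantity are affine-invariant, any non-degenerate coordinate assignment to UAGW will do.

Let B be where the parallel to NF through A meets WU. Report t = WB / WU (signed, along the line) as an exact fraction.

Choose coordinates U = (0, 0), A = (1, 0), G = (0, 1), W = (3, -1).
1. N is the midpoint of AW ⇒ N = (2, -1/2)
2. F is the midpoint of NU ⇒ F = (1, -1/4)
through A parallel to NF: direction (-1, 1/4); meets WU at B = (-3, 1)
B = W + t·(U−W) with t = 2

t = 2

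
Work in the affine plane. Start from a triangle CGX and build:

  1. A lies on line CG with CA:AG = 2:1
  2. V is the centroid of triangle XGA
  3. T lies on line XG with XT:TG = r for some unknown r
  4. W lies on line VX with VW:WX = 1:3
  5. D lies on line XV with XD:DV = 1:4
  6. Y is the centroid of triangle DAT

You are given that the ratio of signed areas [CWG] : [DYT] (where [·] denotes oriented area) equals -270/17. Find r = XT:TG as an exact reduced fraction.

Set C = (0, 0), G = (1, 0), X = (0, 1); any affine frame gives the same invariant.
1. A lies on line CG with CA:AG = 2:1 ⇒ A = (2/3, 0)
2. V is the centroid of triangle XGA ⇒ V = (5/9, 1/3)
3. With XT:TG = r, write λ = r/(r+1) so T = X + λ·(G−X); T is affine-linear in λ
4. W lies on line VX with VW:WX = 1:3 ⇒ W = (5/12, 1/2)
5. D lies on line XV with XD:DV = 1:4 ⇒ D = (1/9, 13/15)
6. Y is the centroid of triangle DAT ⇒ Y is an affine combination of earlier points and hence also affine-linear in λ
Every point depending on T is an affine combination of T and λ-independent points, so each such coordinate is linear in λ; the λ² term in each signed area is a multiple of (G−X)×(G−X) = 0, so 2·[CWG] and 2·[DYT] are each linear in λ. Evaluating at λ=0 and λ=1:
  2·[CWG] = -1/2,   2·[DYT] = 14/135·λ − 1/135
So [CWG]:[DYT] = (-1/2) / (14/135·λ − 1/135). Setting this equal to -270/17:
  -1/2 = -270/17·(14/135·λ − 1/135)  ⇒  λ = 3/8
Then r = λ/(1−λ) = (3/8)/(5/8) = 3/5. Check: with r = 3/5, T = (3/8, 5/8) and [CWG]:[DYT] = -270/17 as required.

r = 3/5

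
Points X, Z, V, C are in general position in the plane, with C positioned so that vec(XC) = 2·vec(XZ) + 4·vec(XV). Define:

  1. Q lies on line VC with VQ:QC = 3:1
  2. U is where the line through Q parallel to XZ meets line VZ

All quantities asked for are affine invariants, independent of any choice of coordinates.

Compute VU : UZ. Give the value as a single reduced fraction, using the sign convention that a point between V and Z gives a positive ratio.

Assign X = (0, 0), Z = (1, 0), V = (0, 1), C = (2, 4) — the answer is frame-independent, so this choice is without loss of generality.
1. Q lies on line VC with VQ:QC = 3:1 ⇒ Q = (3/2, 13/4)
2. U is where the line through Q parallel to XZ meets line VZ ⇒ U = (-9/4, 13/4)
U = V + t·(Z−V) with t = -9/4, so VU:UZ = t:(1−t) = -9/4:13/4

VU:UZ = -9/13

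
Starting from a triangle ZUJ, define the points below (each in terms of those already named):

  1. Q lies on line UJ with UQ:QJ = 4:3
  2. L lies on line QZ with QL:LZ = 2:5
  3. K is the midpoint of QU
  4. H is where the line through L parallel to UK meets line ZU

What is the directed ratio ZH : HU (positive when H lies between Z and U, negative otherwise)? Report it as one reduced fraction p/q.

Work in coordinates with Z = (0, 0), U = (1, 0), J = (0, 1).
1. Q lies on line UJ with UQ:QJ = 4:3 ⇒ Q = (3/7, 4/7)
2. L lies on line QZ with QL:LZ = 2:5 ⇒ L = (15/49, 20/49)
3. K is the midpoint of QU ⇒ K = (5/7, 2/7)
4. H is where the line through L parallel to UK meets line ZU ⇒ H = (5/7, 0)
H = Z + t·(U−Z) with t = 5/7, so ZH:HU = t:(1−t) = 5/7:2/7

ZH:HU = 5/2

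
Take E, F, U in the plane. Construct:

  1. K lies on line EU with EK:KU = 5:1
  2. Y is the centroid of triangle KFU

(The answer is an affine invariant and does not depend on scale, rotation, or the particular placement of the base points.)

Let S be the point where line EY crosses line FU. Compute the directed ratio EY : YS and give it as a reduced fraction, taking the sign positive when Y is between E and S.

EY:YS = 17

Set E = (0, 0), F = (1, 0), U = (0, 1); any affine frame gives the same invariant.
1. K lies on line EU with EK:KU = 5:1 ⇒ K = (0, 5/6)
2. Y is the centroid of triangle KFU ⇒ Y = (1/3, 11/18)
line EY meets FU at S = (6/17, 11/17)
Y = E + t·(S−E) with t = 17/18, so EY:YS = 17/18:1/18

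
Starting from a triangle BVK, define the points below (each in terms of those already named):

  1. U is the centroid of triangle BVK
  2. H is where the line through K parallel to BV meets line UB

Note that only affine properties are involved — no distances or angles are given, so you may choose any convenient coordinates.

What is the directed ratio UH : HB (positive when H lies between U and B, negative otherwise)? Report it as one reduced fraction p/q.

Work in coordinates with B = (0, 0), V = (1, 0), K = (0, 1).
1. U is the centroid of triangle BVK ⇒ U = (1/3, 1/3)
2. H is where the line through K parallel to BV meets line UB ⇒ H = (1, 1)
H = U + t·(B−U) with t = -2, so UH:HB = t:(1−t) = -2:3

UH:HB = -2/3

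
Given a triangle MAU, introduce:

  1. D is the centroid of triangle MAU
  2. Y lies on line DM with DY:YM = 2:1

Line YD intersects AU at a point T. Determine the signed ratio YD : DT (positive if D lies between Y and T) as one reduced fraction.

Work in coordinates with M = (0, 0), A = (1, 0), U = (0, 1).
1. D is the centroid of triangle MAU ⇒ D = (1/3, 1/3)
2. Y lies on line DM with DY:YM = 2:1 ⇒ Y = (1/9, 1/9)
line YD meets AU at T = (1/2, 1/2)
D = Y + t·(T−Y) with t = 4/7, so YD:DT = 4/7:3/7

YD:DT = 4/3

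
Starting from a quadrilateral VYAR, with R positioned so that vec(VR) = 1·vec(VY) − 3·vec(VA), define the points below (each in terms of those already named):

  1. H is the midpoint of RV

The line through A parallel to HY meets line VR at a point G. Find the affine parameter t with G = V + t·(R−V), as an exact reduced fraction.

Choose coordinates V = (0, 0), Y = (1, 0), A = (0, 1), R = (1, -3).
1. H is the midpoint of RV ⇒ H = (1/2, -3/2)
through A parallel to HY: direction (1/2, 3/2); meets VR at G = (-1/6, 1/2)
G = V + t·(R−V) with t = -1/6

t = -1/6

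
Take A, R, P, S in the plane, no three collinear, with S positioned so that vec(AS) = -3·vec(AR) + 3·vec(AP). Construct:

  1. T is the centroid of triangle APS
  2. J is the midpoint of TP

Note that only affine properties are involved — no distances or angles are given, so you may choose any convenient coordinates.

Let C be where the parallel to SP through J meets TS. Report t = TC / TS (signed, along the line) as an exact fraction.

Choose coordinates A = (0, 0), R = (1, 0), P = (0, 1), S = (-3, 3).
1. T is the centroid of triangle APS ⇒ T = (-1, 4/3)
2. J is the midpoint of TP ⇒ J = (-1/2, 7/6)
through J parallel to SP: direction (3, -2); meets TS at C = (-2, 13/6)
C = T + t·(S−T) with t = 1/2

t = 1/2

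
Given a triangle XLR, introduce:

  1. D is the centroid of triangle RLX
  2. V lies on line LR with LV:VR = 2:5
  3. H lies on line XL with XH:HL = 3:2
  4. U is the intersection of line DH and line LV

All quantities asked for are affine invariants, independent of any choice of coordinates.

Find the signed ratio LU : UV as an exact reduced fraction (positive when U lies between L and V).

LU:UV = -7/6

Assign X = (0, 0), L = (1, 0), R = (0, 1) — the answer is frame-independent, so this choice is without loss of generality.
1. D is the centroid of triangle RLX ⇒ D = (1/3, 1/3)
2. V lies on line LR with LV:VR = 2:5 ⇒ V = (5/7, 2/7)
3. H lies on line XL with XH:HL = 3:2 ⇒ H = (3/5, 0)
4. U is the intersection of line DH and line LV ⇒ U = (-1, 2)
U = L + t·(V−L) with t = 7, so LU:UV = t:(1−t) = 7:-6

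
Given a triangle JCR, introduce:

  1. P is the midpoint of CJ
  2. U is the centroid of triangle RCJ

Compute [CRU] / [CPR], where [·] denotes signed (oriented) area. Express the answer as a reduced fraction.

Choose coordinates J = (0, 0), C = (1, 0), R = (0, 1).
1. P is the midpoint of CJ ⇒ P = (1/2, 0)
2. U is the centroid of triangle RCJ ⇒ U = (1/3, 1/3)
2·[CRU] = 1/3, 2·[CPR] = -1/2
[CRU]:[CPR] = 1/3:-1/2 = -2/3

[CRU]:[CPR] = -2/3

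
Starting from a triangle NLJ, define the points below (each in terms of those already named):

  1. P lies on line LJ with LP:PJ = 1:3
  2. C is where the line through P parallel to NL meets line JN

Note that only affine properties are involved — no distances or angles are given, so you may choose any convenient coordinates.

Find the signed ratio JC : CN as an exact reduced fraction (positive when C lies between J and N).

Choose coordinates N = (0, 0), L = (1, 0), J = (0, 1).
1. P lies on line LJ with LP:PJ = 1:3 ⇒ P = (3/4, 1/4)
2. C is where the line through P parallel to NL meets line JN ⇒ C = (0, 1/4)
C = J + t·(N−J) with t = 3/4, so JC:CN = t:(1−t) = 3/4:1/4

JC:CN = 3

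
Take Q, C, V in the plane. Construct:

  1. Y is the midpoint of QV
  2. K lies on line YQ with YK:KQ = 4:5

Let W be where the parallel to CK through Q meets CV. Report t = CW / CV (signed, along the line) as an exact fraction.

t = -5/13

Set Q = (0, 0), C = (1, 0), V = (0, 1); any affine frame gives the same invariant.
1. Y is the midpoint of QV ⇒ Y = (0, 1/2)
2. K lies on line YQ with YK:KQ = 4:5 ⇒ K = (0, 5/18)
through Q parallel to CK: direction (-1, 5/18); meets CV at W = (18/13, -5/13)
W = C + t·(V−C) with t = -5/13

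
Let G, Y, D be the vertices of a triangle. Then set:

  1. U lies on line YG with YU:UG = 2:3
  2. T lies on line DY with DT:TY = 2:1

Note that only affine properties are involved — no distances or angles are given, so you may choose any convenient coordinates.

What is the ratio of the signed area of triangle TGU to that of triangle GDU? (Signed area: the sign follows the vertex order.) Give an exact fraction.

[TGU]:[GDU] = -1/3

Assign G = (0, 0), Y = (1, 0), D = (0, 1) — the answer is frame-independent, so this choice is without loss of generality.
1. U lies on line YG with YU:UG = 2:3 ⇒ U = (3/5, 0)
2. T lies on line DY with DT:TY = 2:1 ⇒ T = (2/3, 1/3)
2·[TGU] = 1/5, 2·[GDU] = -3/5
[TGU]:[GDU] = 1/5:-3/5 = -1/3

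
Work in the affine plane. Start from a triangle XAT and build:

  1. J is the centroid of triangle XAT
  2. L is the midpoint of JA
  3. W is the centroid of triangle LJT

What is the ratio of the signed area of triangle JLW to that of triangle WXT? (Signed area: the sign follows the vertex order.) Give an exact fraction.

Assign X = (0, 0), A = (1, 0), T = (0, 1) — the answer is frame-independent, so this choice is without loss of generality.
1. J is the centroid of triangle XAT ⇒ J = (1/3, 1/3)
2. L is the midpoint of JA ⇒ L = (2/3, 1/6)
3. W is the centroid of triangle LJT ⇒ W = (1/3, 1/2)
2·[JLW] = 1/18, 2·[WXT] = -1/3
[JLW]:[WXT] = 1/18:-1/3 = -1/6

[JLW]:[WXT] = -1/6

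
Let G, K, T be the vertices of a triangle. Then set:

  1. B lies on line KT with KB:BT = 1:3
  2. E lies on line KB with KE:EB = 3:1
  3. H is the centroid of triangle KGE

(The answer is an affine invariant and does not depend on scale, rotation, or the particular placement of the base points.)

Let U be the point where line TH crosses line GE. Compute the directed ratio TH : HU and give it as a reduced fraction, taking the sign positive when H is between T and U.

Choose coordinates G = (0, 0), K = (1, 0), T = (0, 1).
1. B lies on line KT with KB:BT = 1:3 ⇒ B = (3/4, 1/4)
2. E lies on line KB with KE:EB = 3:1 ⇒ E = (13/16, 3/16)
3. H is the centroid of triangle KGE ⇒ H = (29/48, 1/16)
line TH meets GE at U = (377/672, 29/224)
H = T + t·(U−T) with t = 14/13, so TH:HU = 14/13:-1/13

TH:HU = -14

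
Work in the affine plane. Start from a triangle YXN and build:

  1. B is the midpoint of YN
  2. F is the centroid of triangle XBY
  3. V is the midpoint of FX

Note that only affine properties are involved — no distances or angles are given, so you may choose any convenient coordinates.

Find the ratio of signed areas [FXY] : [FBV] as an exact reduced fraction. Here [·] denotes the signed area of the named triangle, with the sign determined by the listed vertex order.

Set Y = (0, 0), X = (1, 0), N = (0, 1); any affine frame gives the same invariant.
1. B is the midpoint of YN ⇒ B = (0, 1/2)
2. F is the centroid of triangle XBY ⇒ F = (1/3, 1/6)
3. V is the midpoint of FX ⇒ V = (2/3, 1/12)
2·[FXY] = -1/6, 2·[FBV] = -1/12
[FXY]:[FBV] = -1/6:-1/12 = 2

[FXY]:[FBV] = 2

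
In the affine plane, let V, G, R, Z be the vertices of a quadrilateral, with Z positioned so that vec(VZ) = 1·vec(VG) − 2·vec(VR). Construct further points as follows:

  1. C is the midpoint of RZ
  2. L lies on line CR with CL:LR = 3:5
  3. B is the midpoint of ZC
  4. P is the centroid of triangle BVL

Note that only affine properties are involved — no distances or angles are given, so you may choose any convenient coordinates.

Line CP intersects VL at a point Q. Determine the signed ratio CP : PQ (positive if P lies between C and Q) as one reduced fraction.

CP:PQ = 2/7

Assign V = (0, 0), G = (1, 0), R = (0, 1), Z = (1, -2) — the answer is frame-independent, so this choice is without loss of generality.
1. C is the midpoint of RZ ⇒ C = (1/2, -1/2)
2. L lies on line CR with CL:LR = 3:5 ⇒ L = (5/16, 1/16)
3. B is the midpoint of ZC ⇒ B = (3/4, -5/4)
4. P is the centroid of triangle BVL ⇒ P = (17/48, -19/48)
line CP meets VL at Q = (-5/32, -1/32)
P = C + t·(Q−C) with t = 2/9, so CP:PQ = 2/9:7/9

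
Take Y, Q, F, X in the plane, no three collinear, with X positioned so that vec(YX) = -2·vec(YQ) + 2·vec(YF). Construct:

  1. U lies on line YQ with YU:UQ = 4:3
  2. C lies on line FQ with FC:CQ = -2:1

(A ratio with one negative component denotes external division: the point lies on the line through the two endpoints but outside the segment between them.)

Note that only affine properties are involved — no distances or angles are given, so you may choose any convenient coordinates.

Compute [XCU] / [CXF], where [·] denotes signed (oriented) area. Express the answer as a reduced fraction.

[XCU]:[CXF] = 1/7

Assign Y = (0, 0), Q = (1, 0), F = (0, 1), X = (-2, 2) — the answer is frame-independent, so this choice is without loss of generality.
1. U lies on line YQ with YU:UQ = 4:3 ⇒ U = (4/7, 0)
2. C lies on line FQ with FC:CQ = -2:1 ⇒ C = (2, -1)
2·[XCU] = -2/7, 2·[CXF] = -2
[XCU]:[CXF] = -2/7:-2 = 1/7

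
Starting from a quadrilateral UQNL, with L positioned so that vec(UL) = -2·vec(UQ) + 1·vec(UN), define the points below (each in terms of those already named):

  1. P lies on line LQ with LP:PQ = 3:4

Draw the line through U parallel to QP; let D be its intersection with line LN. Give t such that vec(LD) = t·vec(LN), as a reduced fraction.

Set U = (0, 0), Q = (1, 0), N = (0, 1), L = (-2, 1); any affine frame gives the same invariant.
1. P lies on line LQ with LP:PQ = 3:4 ⇒ P = (-5/7, 4/7)
through U parallel to QP: direction (-12/7, 4/7); meets LN at D = (-3, 1)
D = L + t·(N−L) with t = -1/2

t = -1/2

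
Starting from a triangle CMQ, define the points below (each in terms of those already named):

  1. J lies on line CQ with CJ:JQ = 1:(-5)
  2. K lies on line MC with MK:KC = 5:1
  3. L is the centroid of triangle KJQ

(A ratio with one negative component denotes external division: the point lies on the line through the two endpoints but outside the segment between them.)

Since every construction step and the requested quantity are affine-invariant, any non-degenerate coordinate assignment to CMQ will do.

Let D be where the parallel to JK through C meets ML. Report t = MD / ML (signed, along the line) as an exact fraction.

Assign C = (0, 0), M = (1, 0), Q = (0, 1) — the answer is frame-independent, so this choice is without loss of generality.
1. J lies on line CQ with CJ:JQ = 1:(-5) ⇒ J = (0, -1/4)
2. K lies on line MC with MK:KC = 5:1 ⇒ K = (1/6, 0)
3. L is the centroid of triangle KJQ ⇒ L = (1/18, 1/4)
through C parallel to JK: direction (1/6, 1/4); meets ML at D = (3/20, 9/40)
D = M + t·(L−M) with t = 9/10

t = 9/10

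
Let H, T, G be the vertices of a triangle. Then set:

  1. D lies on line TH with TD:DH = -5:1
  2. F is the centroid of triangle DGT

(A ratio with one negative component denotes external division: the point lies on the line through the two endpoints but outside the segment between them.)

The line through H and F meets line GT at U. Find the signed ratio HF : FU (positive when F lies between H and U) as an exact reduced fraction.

Work in coordinates with H = (0, 0), T = (1, 0), G = (0, 1).
1. D lies on line TH with TD:DH = -5:1 ⇒ D = (-1/4, 0)
2. F is the centroid of triangle DGT ⇒ F = (1/4, 1/3)
line HF meets GT at U = (3/7, 4/7)
F = H + t·(U−H) with t = 7/12, so HF:FU = 7/12:5/12

HF:FU = 7/5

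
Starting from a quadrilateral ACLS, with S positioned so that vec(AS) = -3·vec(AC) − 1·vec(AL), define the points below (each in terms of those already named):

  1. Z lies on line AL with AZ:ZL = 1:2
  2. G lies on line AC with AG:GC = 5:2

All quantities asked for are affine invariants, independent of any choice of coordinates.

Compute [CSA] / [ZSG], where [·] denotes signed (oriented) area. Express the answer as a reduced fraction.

Set A = (0, 0), C = (1, 0), L = (0, 1), S = (-3, -1); any affine frame gives the same invariant.
1. Z lies on line AL with AZ:ZL = 1:2 ⇒ Z = (0, 1/3)
2. G lies on line AC with AG:GC = 5:2 ⇒ G = (5/7, 0)
2·[CSA] = -1, 2·[ZSG] = 41/21
[CSA]:[ZSG] = -1:41/21 = -21/41

[CSA]:[ZSG] = -21/41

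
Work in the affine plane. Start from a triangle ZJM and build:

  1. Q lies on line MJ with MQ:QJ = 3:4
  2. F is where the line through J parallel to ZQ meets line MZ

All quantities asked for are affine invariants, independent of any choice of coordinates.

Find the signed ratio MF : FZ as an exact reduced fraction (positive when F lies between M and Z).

MF:FZ = -7/4

Work in coordinates with Z = (0, 0), J = (1, 0), M = (0, 1).
1. Q lies on line MJ with MQ:QJ = 3:4 ⇒ Q = (3/7, 4/7)
2. F is where the line through J parallel to ZQ meets line MZ ⇒ F = (0, -4/3)
F = M + t·(Z−M) with t = 7/3, so MF:FZ = t:(1−t) = 7/3:-4/3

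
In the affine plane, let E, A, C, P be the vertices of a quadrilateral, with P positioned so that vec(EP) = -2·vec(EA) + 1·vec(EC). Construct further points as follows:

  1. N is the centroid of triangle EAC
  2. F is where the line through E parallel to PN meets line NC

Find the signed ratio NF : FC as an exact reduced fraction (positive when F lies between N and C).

NF:FC = -3/7

Choose coordinates E = (0, 0), A = (1, 0), C = (0, 1), P = (-2, 1).
1. N is the centroid of triangle EAC ⇒ N = (1/3, 1/3)
2. F is where the line through E parallel to PN meets line NC ⇒ F = (7/12, -1/6)
F = N + t·(C−N) with t = -3/4, so NF:FC = t:(1−t) = -3/4:7/4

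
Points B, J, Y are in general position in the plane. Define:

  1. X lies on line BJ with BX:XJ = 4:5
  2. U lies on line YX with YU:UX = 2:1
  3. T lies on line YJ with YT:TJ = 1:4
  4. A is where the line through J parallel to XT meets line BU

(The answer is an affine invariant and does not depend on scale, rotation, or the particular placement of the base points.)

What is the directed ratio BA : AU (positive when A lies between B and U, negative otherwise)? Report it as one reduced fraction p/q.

Work in coordinates with B = (0, 0), J = (1, 0), Y = (0, 1).
1. X lies on line BJ with BX:XJ = 4:5 ⇒ X = (4/9, 0)
2. U lies on line YX with YU:UX = 2:1 ⇒ U = (8/27, 1/3)
3. T lies on line YJ with YT:TJ = 1:4 ⇒ T = (1/5, 4/5)
4. A is where the line through J parallel to XT meets line BU ⇒ A = (32/43, 36/43)
A = B + t·(U−B) with t = 108/43, so BA:AU = t:(1−t) = 108/43:-65/43

BA:AU = -108/65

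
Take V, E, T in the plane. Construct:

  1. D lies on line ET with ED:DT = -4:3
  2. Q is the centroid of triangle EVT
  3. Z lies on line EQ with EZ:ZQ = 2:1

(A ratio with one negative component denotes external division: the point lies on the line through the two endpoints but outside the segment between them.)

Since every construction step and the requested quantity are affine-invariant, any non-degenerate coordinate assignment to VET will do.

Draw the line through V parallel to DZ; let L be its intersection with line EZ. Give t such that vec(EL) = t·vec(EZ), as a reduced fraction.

Choose coordinates V = (0, 0), E = (1, 0), T = (0, 1).
1. D lies on line ET with ED:DT = -4:3 ⇒ D = (-3, 4)
2. Q is the centroid of triangle EVT ⇒ Q = (1/3, 1/3)
3. Z lies on line EQ with EZ:ZQ = 2:1 ⇒ Z = (5/9, 2/9)
through V parallel to DZ: direction (32/9, -34/9); meets EZ at L = (-8/9, 17/18)
L = E + t·(Z−E) with t = 17/4

t = 17/4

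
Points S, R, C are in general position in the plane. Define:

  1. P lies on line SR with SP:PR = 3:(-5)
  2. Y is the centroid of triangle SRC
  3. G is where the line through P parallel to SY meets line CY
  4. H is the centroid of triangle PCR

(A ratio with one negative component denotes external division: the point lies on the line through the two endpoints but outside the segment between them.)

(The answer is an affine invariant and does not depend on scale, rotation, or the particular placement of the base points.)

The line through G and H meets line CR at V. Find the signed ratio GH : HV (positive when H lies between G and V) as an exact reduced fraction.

GH:HV = -6/5

Choose coordinates S = (0, 0), R = (1, 0), C = (0, 1).
1. P lies on line SR with SP:PR = 3:(-5) ⇒ P = (-3/2, 0)
2. Y is the centroid of triangle SRC ⇒ Y = (1/3, 1/3)
3. G is where the line through P parallel to SY meets line CY ⇒ G = (-1/6, 4/3)
4. H is the centroid of triangle PCR ⇒ H = (-1/6, 1/3)
line GH meets CR at V = (-1/6, 7/6)
H = G + t·(V−G) with t = 6, so GH:HV = 6:-5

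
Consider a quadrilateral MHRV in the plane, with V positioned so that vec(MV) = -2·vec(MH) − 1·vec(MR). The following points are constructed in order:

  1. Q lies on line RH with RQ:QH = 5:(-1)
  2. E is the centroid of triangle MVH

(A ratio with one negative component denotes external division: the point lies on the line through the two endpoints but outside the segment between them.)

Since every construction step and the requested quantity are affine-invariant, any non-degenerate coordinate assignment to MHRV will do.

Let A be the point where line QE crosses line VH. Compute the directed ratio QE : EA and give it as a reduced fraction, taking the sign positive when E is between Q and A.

QE:EA = -4

Set M = (0, 0), H = (1, 0), R = (0, 1), V = (-2, -1); any affine frame gives the same invariant.
1. Q lies on line RH with RQ:QH = 5:(-1) ⇒ Q = (5/4, -1/4)
2. E is the centroid of triangle MVH ⇒ E = (-1/3, -1/3)
line QE meets VH at A = (1/16, -5/16)
E = Q + t·(A−Q) with t = 4/3, so QE:EA = 4/3:-1/3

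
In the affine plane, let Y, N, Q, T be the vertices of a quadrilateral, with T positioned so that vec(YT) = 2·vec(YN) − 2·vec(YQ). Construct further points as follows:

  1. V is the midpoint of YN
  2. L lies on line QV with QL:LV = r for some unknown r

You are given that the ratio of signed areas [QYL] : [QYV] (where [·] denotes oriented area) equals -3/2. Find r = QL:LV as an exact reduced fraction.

Assign Y = (0, 0), N = (1, 0), Q = (0, 1), T = (2, -2) — the answer is frame-independent, so this choice is without loss of generality.
1. V is the midpoint of YN ⇒ V = (1/2, 0)
2. With QL:LV = r, write λ = r/(r+1) so L = Q + λ·(V−Q); L is affine-linear in λ
Every point depending on L is an affine combination of L and λ-independent points, so each such coordinate is linear in λ; the λ² term in each signed area is a multiple of (V−Q)×(V−Q) = 0, so 2·[QYL] and 2·[QYV] are each linear in λ. Evaluating at λ=0 and λ=1:
  2·[QYL] = 1/2·λ,   2·[QYV] = 1/2
So [QYL]:[QYV] = (1/2·λ) / (1/2). Setting this equal to -3/2:
  1/2·λ = -3/2·(1/2)  ⇒  λ = -3/2
Then r = λ/(1−λ) = (-3/2)/(5/2) = -3/5. Check: with r = -3/5, L = (-3/4, 5/2) and [QYL]:[QYV] = -3/2 as required.

r = -3/5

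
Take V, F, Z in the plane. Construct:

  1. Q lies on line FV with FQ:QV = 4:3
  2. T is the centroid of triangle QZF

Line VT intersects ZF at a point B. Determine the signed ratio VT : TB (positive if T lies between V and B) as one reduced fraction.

VT:TB = 17/4

Assign V = (0, 0), F = (1, 0), Z = (0, 1) — the answer is frame-independent, so this choice is without loss of generality.
1. Q lies on line FV with FQ:QV = 4:3 ⇒ Q = (3/7, 0)
2. T is the centroid of triangle QZF ⇒ T = (10/21, 1/3)
line VT meets ZF at B = (10/17, 7/17)
T = V + t·(B−V) with t = 17/21, so VT:TB = 17/21:4/21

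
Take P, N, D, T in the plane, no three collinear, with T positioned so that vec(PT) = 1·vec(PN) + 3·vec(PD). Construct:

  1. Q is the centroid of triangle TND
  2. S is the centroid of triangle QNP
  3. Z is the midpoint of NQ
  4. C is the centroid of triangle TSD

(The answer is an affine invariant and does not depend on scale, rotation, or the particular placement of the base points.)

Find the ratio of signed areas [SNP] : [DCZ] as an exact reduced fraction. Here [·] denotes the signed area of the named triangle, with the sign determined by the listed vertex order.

Set P = (0, 0), N = (1, 0), D = (0, 1), T = (1, 3); any affine frame gives the same invariant.
1. Q is the centroid of triangle TND ⇒ Q = (2/3, 4/3)
2. S is the centroid of triangle QNP ⇒ S = (5/9, 4/9)
3. Z is the midpoint of NQ ⇒ Z = (5/6, 2/3)
4. C is the centroid of triangle TSD ⇒ C = (14/27, 40/27)
2·[SNP] = -4/9, 2·[DCZ] = -31/54
[SNP]:[DCZ] = -4/9:-31/54 = 24/31

[SNP]:[DCZ] = 24/31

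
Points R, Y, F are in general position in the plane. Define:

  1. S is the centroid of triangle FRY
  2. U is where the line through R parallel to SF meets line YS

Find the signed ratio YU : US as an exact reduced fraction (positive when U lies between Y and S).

Set R = (0, 0), Y = (1, 0), F = (0, 1); any affine frame gives the same invariant.
1. S is the centroid of triangle FRY ⇒ S = (1/3, 1/3)
2. U is where the line through R parallel to SF meets line YS ⇒ U = (-1/3, 2/3)
U = Y + t·(S−Y) with t = 2, so YU:US = t:(1−t) = 2:-1

YU:US = -2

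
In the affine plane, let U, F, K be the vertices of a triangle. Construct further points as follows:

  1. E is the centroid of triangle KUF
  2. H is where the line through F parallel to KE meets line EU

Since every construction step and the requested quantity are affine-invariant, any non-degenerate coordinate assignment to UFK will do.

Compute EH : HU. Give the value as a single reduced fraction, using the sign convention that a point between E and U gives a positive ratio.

Assign U = (0, 0), F = (1, 0), K = (0, 1) — the answer is frame-independent, so this choice is without loss of generality.
1. E is the centroid of triangle KUF ⇒ E = (1/3, 1/3)
2. H is where the line through F parallel to KE meets line EU ⇒ H = (2/3, 2/3)
H = E + t·(U−E) with t = -1, so EH:HU = t:(1−t) = -1:2

EH:HU = -1/2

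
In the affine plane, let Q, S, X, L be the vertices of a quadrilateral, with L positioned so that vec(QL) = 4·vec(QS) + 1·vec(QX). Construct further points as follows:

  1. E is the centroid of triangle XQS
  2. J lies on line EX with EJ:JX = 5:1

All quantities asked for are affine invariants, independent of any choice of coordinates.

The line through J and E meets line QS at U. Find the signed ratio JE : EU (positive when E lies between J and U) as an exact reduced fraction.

Choose coordinates Q = (0, 0), S = (1, 0), X = (0, 1), L = (4, 1).
1. E is the centroid of triangle XQS ⇒ E = (1/3, 1/3)
2. J lies on line EX with EJ:JX = 5:1 ⇒ J = (1/18, 8/9)
line JE meets QS at U = (1/2, 0)
E = J + t·(U−J) with t = 5/8, so JE:EU = 5/8:3/8

JE:EU = 5/3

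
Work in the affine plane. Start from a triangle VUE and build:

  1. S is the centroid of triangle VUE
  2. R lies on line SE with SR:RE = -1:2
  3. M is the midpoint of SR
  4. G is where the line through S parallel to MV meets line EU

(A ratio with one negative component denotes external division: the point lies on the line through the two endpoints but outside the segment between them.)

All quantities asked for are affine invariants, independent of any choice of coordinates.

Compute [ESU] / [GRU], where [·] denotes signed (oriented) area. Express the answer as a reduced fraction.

[ESU]:[GRU] = 3/2

Assign V = (0, 0), U = (1, 0), E = (0, 1) — the answer is frame-independent, so this choice is without loss of generality.
1. S is the centroid of triangle VUE ⇒ S = (1/3, 1/3)
2. R lies on line SE with SR:RE = -1:2 ⇒ R = (2/3, -1/3)
3. M is the midpoint of SR ⇒ M = (1/2, 0)
4. G is where the line through S parallel to MV meets line EU ⇒ G = (2/3, 1/3)
2·[ESU] = 1/3, 2·[GRU] = 2/9
[ESU]:[GRU] = 1/3:2/9 = 3/2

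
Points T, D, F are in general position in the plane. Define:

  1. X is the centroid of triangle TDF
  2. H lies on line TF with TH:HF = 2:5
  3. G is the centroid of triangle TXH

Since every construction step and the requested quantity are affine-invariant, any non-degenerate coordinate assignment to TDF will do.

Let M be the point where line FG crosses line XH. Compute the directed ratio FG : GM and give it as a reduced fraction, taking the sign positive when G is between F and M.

FG:GM = -17/2

Assign T = (0, 0), D = (1, 0), F = (0, 1) — the answer is frame-independent, so this choice is without loss of generality.
1. X is the centroid of triangle TDF ⇒ X = (1/3, 1/3)
2. H lies on line TF with TH:HF = 2:5 ⇒ H = (0, 2/7)
3. G is the centroid of triangle TXH ⇒ G = (1/9, 13/63)
line FG meets XH at M = (5/51, 107/357)
G = F + t·(M−F) with t = 17/15, so FG:GM = 17/15:-2/15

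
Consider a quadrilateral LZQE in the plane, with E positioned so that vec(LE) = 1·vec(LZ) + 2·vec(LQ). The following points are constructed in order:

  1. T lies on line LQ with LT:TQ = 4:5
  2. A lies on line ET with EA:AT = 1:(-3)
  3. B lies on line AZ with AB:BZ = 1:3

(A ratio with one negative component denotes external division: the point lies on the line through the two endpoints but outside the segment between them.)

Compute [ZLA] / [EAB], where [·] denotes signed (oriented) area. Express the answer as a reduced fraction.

[ZLA]:[EAB] = 100/9

Work in coordinates with L = (0, 0), Z = (1, 0), Q = (0, 1), E = (1, 2).
1. T lies on line LQ with LT:TQ = 4:5 ⇒ T = (0, 4/9)
2. A lies on line ET with EA:AT = 1:(-3) ⇒ A = (3/2, 25/9)
3. B lies on line AZ with AB:BZ = 1:3 ⇒ B = (11/8, 25/12)
2·[ZLA] = -25/9, 2·[EAB] = -1/4
[ZLA]:[EAB] = -25/9:-1/4 = 100/9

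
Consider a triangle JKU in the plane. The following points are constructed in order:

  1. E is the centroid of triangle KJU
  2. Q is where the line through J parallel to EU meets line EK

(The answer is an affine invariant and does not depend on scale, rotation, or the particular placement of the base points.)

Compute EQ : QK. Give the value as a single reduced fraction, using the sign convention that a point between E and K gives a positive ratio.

EQ:QK = -1/2

Assign J = (0, 0), K = (1, 0), U = (0, 1) — the answer is frame-independent, so this choice is without loss of generality.
1. E is the centroid of triangle KJU ⇒ E = (1/3, 1/3)
2. Q is where the line through J parallel to EU meets line EK ⇒ Q = (-1/3, 2/3)
Q = E + t·(K−E) with t = -1, so EQ:QK = t:(1−t) = -1:2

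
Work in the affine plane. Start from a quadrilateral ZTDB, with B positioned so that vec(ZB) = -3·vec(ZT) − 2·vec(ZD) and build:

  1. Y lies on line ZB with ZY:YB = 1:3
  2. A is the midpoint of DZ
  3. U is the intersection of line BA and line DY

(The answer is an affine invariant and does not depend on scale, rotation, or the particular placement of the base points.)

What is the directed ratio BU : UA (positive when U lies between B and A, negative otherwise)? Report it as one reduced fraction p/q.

BU:UA = 6

Choose coordinates Z = (0, 0), T = (1, 0), D = (0, 1), B = (-3, -2).
1. Y lies on line ZB with ZY:YB = 1:3 ⇒ Y = (-3/4, -1/2)
2. A is the midpoint of DZ ⇒ A = (0, 1/2)
3. U is the intersection of line BA and line DY ⇒ U = (-3/7, 1/7)
U = B + t·(A−B) with t = 6/7, so BU:UA = t:(1−t) = 6/7:1/7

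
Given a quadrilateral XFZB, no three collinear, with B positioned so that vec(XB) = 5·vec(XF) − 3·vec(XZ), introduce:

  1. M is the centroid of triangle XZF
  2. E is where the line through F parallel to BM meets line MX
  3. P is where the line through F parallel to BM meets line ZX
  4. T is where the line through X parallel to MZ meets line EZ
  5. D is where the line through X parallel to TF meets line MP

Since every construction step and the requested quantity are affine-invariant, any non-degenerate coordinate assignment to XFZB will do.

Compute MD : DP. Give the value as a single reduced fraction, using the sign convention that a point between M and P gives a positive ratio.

MD:DP = -21/20

Work in coordinates with X = (0, 0), F = (1, 0), Z = (0, 1), B = (5, -3).
1. M is the centroid of triangle XZF ⇒ M = (1/3, 1/3)
2. E is where the line through F parallel to BM meets line MX ⇒ E = (5/12, 5/12)
3. P is where the line through F parallel to BM meets line ZX ⇒ P = (0, 5/7)
4. T is where the line through X parallel to MZ meets line EZ ⇒ T = (-5/3, 10/3)
5. D is where the line through X parallel to TF meets line MP ⇒ D = (-20/3, 25/3)
D = M + t·(P−M) with t = 21, so MD:DP = t:(1−t) = 21:-20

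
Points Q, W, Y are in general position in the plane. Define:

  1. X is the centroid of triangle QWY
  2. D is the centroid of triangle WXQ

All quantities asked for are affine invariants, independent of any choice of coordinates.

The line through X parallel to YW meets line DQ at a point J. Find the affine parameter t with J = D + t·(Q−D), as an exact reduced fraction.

Work in coordinates with Q = (0, 0), W = (1, 0), Y = (0, 1).
1. X is the centroid of triangle QWY ⇒ X = (1/3, 1/3)
2. D is the centroid of triangle WXQ ⇒ D = (4/9, 1/9)
through X parallel to YW: direction (1, -1); meets DQ at J = (8/15, 2/15)
J = D + t·(Q−D) with t = -1/5

t = -1/5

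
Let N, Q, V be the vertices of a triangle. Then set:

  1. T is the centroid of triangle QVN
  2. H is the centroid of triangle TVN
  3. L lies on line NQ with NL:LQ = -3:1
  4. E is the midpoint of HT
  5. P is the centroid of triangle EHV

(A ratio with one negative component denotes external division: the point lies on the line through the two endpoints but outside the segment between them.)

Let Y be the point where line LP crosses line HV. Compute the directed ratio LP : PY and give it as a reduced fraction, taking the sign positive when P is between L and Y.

Set N = (0, 0), Q = (1, 0), V = (0, 1); any affine frame gives the same invariant.
1. T is the centroid of triangle QVN ⇒ T = (1/3, 1/3)
2. H is the centroid of triangle TVN ⇒ H = (1/9, 4/9)
3. L lies on line NQ with NL:LQ = -3:1 ⇒ L = (3/2, 0)
4. E is the midpoint of HT ⇒ E = (2/9, 7/18)
5. P is the centroid of triangle EHV ⇒ P = (1/9, 11/18)
line LP meets HV at Y = (17/228, 143/228)
P = L + t·(Y−L) with t = 38/39, so LP:PY = 38/39:1/39

LP:PY = 38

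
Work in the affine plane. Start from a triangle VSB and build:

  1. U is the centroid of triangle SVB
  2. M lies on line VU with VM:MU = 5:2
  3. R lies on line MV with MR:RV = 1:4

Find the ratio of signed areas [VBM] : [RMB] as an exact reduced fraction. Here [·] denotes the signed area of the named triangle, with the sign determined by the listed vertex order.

[VBM]:[RMB] = -5

Choose coordinates V = (0, 0), S = (1, 0), B = (0, 1).
1. U is the centroid of triangle SVB ⇒ U = (1/3, 1/3)
2. M lies on line VU with VM:MU = 5:2 ⇒ M = (5/21, 5/21)
3. R lies on line MV with MR:RV = 1:4 ⇒ R = (4/21, 4/21)
2·[VBM] = -5/21, 2·[RMB] = 1/21
[VBM]:[RMB] = -5/21:1/21 = -5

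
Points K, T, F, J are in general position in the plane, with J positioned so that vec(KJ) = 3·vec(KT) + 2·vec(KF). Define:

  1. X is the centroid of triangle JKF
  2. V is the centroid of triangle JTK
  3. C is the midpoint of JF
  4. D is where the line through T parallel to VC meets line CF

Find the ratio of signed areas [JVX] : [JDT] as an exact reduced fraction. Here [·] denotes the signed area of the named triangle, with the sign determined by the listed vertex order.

[JVX]:[JDT] = -7/16

Work in coordinates with K = (0, 0), T = (1, 0), F = (0, 1), J = (3, 2).
1. X is the centroid of triangle JKF ⇒ X = (1, 1)
2. V is the centroid of triangle JTK ⇒ V = (4/3, 2/3)
3. C is the midpoint of JF ⇒ C = (3/2, 3/2)
4. D is where the line through T parallel to VC meets line CF ⇒ D = (9/7, 10/7)
2·[JVX] = -1, 2·[JDT] = 16/7
[JVX]:[JDT] = -1:16/7 = -7/16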